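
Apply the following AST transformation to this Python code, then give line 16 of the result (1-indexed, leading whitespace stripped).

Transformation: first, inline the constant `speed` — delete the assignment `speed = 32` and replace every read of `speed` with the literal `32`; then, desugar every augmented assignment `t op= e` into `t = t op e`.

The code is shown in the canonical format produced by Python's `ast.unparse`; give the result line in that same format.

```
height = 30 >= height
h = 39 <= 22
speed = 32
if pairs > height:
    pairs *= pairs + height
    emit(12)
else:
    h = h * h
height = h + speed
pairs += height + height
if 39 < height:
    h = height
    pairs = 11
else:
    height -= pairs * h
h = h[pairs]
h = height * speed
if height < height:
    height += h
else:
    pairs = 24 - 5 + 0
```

h = height * 32

Transformed code:
height = 30 >= height
h = 39 <= 22
if pairs > height:
    pairs = pairs * (pairs + height)
    emit(12)
else:
    h = h * h
height = h + 32
pairs = pairs + (height + height)
if 39 < height:
    h = height
    pairs = 11
else:
    height = height - pairs * h
h = h[pairs]
h = height * 32
if height < height:
    height = height + h
else:
    pairs = 24 - 5 + 0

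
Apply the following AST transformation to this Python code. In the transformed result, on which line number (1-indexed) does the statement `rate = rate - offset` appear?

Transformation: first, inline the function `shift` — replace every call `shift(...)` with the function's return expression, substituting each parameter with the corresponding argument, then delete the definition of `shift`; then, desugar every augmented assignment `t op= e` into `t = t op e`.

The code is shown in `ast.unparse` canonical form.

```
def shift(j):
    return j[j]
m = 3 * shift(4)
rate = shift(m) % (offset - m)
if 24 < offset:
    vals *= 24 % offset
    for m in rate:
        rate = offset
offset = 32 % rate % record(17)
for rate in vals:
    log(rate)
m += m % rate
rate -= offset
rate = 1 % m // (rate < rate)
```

Transformed code:
m = 3 * 4[4]
rate = m[m] % (offset - m)
if 24 < offset:
    vals = vals * (24 % offset)
    for m in rate:
        rate = offset
offset = 32 % rate % record(17)
for rate in vals:
    log(rate)
m = m + m % rate
rate = rate - offset
rate = 1 % m // (rate < rate)

11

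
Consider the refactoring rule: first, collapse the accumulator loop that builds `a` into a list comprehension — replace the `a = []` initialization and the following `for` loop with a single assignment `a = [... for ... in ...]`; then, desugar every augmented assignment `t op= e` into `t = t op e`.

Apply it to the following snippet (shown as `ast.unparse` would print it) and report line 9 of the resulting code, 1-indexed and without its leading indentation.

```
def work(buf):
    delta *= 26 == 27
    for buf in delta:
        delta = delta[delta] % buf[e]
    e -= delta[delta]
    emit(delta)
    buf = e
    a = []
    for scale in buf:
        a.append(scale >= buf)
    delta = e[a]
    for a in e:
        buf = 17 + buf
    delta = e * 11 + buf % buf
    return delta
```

delta = e[a]

Transformed code:
def work(buf):
    delta = delta * (26 == 27)
    for buf in delta:
        delta = delta[delta] % buf[e]
    e = e - delta[delta]
    emit(delta)
    buf = e
    a = [scale >= buf for scale in buf]
    delta = e[a]
    for a in e:
        buf = 17 + buf
    delta = e * 11 + buf % buf
    return delta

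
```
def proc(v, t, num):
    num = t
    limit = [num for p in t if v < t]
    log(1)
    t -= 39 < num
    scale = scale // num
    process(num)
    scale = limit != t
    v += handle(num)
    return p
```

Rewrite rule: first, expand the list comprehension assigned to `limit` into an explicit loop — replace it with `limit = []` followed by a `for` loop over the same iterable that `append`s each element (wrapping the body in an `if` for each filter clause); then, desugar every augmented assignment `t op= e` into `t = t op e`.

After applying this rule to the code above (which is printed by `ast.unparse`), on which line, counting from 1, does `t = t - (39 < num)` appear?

8

Transformed code:
def proc(v, t, num):
    num = t
    limit = []
    for p in t:
        if v < t:
            limit.append(num)
    log(1)
    t = t - (39 < num)
    scale = scale // num
    process(num)
    scale = limit != t
    v = v + handle(num)
    return p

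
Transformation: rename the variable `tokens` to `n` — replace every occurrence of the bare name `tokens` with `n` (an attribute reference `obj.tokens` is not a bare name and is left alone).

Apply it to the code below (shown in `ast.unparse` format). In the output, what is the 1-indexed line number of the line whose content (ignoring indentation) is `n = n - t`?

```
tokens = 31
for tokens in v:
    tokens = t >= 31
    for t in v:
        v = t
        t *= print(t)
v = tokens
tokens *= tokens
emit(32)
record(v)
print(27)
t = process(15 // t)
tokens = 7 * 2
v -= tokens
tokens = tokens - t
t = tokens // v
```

Transformed code:
n = 31
for n in v:
    n = t >= 31
    for t in v:
        v = t
        t *= print(t)
v = n
n *= n
emit(32)
record(v)
print(27)
t = process(15 // t)
n = 7 * 2
v -= n
n = n - t
t = n // v

15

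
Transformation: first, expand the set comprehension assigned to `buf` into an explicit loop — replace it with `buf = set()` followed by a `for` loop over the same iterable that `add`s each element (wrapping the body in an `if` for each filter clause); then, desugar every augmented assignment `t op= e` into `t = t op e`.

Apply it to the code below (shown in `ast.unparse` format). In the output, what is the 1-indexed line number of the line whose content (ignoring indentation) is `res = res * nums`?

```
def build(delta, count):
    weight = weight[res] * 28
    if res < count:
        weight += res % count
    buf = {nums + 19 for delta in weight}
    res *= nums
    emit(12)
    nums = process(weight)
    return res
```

8

Transformed code:
def build(delta, count):
    weight = weight[res] * 28
    if res < count:
        weight = weight + res % count
    buf = set()
    for delta in weight:
        buf.add(nums + 19)
    res = res * nums
    emit(12)
    nums = process(weight)
    return res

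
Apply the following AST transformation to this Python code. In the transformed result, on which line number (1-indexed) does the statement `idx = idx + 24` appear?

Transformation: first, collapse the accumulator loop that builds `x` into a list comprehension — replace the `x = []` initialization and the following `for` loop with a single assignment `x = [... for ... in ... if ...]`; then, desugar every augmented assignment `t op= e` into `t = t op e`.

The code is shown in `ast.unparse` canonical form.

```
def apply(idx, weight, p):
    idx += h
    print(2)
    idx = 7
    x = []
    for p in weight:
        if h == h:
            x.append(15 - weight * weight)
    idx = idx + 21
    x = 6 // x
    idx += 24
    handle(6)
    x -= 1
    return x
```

8

Transformed code:
def apply(idx, weight, p):
    idx = idx + h
    print(2)
    idx = 7
    x = [15 - weight * weight for p in weight if h == h]
    idx = idx + 21
    x = 6 // x
    idx = idx + 24
    handle(6)
    x = x - 1
    return x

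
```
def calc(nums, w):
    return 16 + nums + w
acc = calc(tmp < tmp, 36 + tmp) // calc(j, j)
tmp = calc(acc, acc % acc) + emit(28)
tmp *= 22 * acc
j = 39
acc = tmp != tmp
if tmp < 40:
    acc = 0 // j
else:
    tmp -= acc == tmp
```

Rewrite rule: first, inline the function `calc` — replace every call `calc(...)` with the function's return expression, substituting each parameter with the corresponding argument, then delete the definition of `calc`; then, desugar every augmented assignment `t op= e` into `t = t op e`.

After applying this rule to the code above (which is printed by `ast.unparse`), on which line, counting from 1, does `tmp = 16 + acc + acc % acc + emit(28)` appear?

Transformed code:
acc = (16 + (tmp < tmp) + (36 + tmp)) // (16 + j + j)
tmp = 16 + acc + acc % acc + emit(28)
tmp = tmp * (22 * acc)
j = 39
acc = tmp != tmp
if tmp < 40:
    acc = 0 // j
else:
    tmp = tmp - (acc == tmp)

2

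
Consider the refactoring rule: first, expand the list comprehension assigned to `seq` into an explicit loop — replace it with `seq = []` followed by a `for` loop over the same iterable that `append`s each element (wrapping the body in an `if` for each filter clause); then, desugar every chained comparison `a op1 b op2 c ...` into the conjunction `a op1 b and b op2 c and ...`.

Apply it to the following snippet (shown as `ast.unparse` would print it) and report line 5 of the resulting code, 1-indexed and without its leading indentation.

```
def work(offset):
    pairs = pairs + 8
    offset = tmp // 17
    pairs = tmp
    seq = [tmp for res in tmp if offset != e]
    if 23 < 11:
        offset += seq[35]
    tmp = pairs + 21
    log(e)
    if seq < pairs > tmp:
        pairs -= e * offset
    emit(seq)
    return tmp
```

seq = []

Transformed code:
def work(offset):
    pairs = pairs + 8
    offset = tmp // 17
    pairs = tmp
    seq = []
    for res in tmp:
        if offset != e:
            seq.append(tmp)
    if 23 < 11:
        offset += seq[35]
    tmp = pairs + 21
    log(e)
    if seq < pairs and pairs > tmp:
        pairs -= e * offset
    emit(seq)
    return tmp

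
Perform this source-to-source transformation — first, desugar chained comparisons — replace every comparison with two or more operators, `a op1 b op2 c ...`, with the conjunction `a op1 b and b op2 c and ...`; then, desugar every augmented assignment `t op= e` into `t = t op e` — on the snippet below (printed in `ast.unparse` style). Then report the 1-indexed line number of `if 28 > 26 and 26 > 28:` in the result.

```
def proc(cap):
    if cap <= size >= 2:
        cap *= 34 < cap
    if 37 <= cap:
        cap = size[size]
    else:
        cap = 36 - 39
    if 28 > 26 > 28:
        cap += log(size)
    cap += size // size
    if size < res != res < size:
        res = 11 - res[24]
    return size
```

8

Transformed code:
def proc(cap):
    if cap <= size and size >= 2:
        cap = cap * (34 < cap)
    if 37 <= cap:
        cap = size[size]
    else:
        cap = 36 - 39
    if 28 > 26 and 26 > 28:
        cap = cap + log(size)
    cap = cap + size // size
    if size < res and res != res and (res < size):
        res = 11 - res[24]
    return size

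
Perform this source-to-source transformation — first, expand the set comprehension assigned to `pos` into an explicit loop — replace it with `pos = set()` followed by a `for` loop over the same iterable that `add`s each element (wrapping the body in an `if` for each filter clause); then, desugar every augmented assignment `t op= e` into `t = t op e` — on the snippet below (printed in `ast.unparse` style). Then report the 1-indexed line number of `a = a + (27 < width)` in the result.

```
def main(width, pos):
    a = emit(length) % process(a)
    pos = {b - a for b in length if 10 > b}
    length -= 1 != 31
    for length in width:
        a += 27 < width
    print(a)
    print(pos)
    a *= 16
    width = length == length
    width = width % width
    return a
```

9

Transformed code:
def main(width, pos):
    a = emit(length) % process(a)
    pos = set()
    for b in length:
        if 10 > b:
            pos.add(b - a)
    length = length - (1 != 31)
    for length in width:
        a = a + (27 < width)
    print(a)
    print(pos)
    a = a * 16
    width = length == length
    width = width % width
    return a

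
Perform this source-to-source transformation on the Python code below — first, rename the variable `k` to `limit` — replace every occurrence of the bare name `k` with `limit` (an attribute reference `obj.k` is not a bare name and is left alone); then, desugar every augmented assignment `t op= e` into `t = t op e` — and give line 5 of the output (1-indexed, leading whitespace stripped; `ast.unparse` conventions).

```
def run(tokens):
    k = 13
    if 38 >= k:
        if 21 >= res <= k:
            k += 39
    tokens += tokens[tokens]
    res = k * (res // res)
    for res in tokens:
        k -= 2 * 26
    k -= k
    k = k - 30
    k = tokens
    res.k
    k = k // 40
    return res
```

Transformed code:
def run(tokens):
    limit = 13
    if 38 >= limit:
        if 21 >= res <= limit:
            limit = limit + 39
    tokens = tokens + tokens[tokens]
    res = limit * (res // res)
    for res in tokens:
        limit = limit - 2 * 26
    limit = limit - limit
    limit = limit - 30
    limit = tokens
    res.k
    limit = limit // 40
    return res

limit = limit + 39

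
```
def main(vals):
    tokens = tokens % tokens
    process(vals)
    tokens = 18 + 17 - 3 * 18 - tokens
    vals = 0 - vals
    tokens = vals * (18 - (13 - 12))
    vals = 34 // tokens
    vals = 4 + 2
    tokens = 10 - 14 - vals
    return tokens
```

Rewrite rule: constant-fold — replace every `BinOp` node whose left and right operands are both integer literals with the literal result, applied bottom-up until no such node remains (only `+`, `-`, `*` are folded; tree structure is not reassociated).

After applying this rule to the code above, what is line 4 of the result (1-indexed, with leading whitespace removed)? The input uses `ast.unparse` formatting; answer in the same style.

Transformed code:
def main(vals):
    tokens = tokens % tokens
    process(vals)
    tokens = -19 - tokens
    vals = 0 - vals
    tokens = vals * 17
    vals = 34 // tokens
    vals = 6
    tokens = -4 - vals
    return tokens

tokens = -19 - tokens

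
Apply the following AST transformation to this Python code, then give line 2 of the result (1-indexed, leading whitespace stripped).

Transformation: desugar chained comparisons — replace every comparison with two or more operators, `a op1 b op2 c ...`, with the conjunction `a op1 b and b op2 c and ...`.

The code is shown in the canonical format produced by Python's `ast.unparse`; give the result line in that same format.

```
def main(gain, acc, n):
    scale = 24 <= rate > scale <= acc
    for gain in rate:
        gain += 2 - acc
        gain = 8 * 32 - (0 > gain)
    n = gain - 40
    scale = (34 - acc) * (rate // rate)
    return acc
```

scale = 24 <= rate and rate > scale and (scale <= acc)

Transformed code:
def main(gain, acc, n):
    scale = 24 <= rate and rate > scale and (scale <= acc)
    for gain in rate:
        gain += 2 - acc
        gain = 8 * 32 - (0 > gain)
    n = gain - 40
    scale = (34 - acc) * (rate // rate)
    return acc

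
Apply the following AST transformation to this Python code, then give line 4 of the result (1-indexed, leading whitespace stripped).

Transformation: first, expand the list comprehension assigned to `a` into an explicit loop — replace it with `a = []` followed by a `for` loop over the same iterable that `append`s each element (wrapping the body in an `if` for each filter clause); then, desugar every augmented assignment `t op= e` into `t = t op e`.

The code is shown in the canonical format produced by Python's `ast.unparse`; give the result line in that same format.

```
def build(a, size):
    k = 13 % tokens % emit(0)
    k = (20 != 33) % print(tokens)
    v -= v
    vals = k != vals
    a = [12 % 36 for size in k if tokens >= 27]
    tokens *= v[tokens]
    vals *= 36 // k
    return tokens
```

v = v - v

Transformed code:
def build(a, size):
    k = 13 % tokens % emit(0)
    k = (20 != 33) % print(tokens)
    v = v - v
    vals = k != vals
    a = []
    for size in k:
        if tokens >= 27:
            a.append(12 % 36)
    tokens = tokens * v[tokens]
    vals = vals * (36 // k)
    return tokens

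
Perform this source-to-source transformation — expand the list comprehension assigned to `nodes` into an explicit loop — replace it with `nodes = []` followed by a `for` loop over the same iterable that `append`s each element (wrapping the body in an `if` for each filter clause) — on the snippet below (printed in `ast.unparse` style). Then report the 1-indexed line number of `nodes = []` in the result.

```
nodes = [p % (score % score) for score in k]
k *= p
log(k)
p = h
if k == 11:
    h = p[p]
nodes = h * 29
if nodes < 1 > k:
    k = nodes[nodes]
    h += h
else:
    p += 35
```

Transformed code:
nodes = []
for score in k:
    nodes.append(p % (score % score))
k *= p
log(k)
p = h
if k == 11:
    h = p[p]
nodes = h * 29
if nodes < 1 > k:
    k = nodes[nodes]
    h += h
else:
    p += 35

1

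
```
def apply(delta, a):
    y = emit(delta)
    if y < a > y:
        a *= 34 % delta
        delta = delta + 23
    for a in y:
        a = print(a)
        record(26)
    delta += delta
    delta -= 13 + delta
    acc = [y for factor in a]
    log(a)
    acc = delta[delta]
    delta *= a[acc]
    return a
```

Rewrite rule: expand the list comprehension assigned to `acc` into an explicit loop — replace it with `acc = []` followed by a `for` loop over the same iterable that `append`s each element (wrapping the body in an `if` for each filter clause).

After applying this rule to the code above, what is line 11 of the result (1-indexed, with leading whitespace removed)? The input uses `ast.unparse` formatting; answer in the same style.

acc = []

Transformed code:
def apply(delta, a):
    y = emit(delta)
    if y < a > y:
        a *= 34 % delta
        delta = delta + 23
    for a in y:
        a = print(a)
        record(26)
    delta += delta
    delta -= 13 + delta
    acc = []
    for factor in a:
        acc.append(y)
    log(a)
    acc = delta[delta]
    delta *= a[acc]
    return a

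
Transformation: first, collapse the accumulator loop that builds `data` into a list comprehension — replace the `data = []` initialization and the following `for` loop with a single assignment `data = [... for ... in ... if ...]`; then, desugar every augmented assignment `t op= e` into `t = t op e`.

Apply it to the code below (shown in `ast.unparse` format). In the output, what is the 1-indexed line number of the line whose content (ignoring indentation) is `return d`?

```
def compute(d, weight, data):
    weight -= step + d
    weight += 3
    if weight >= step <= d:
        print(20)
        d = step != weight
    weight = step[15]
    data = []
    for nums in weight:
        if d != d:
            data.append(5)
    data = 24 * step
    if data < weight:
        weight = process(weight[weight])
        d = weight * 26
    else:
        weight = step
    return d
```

Transformed code:
def compute(d, weight, data):
    weight = weight - (step + d)
    weight = weight + 3
    if weight >= step <= d:
        print(20)
        d = step != weight
    weight = step[15]
    data = [5 for nums in weight if d != d]
    data = 24 * step
    if data < weight:
        weight = process(weight[weight])
        d = weight * 26
    else:
        weight = step
    return d

15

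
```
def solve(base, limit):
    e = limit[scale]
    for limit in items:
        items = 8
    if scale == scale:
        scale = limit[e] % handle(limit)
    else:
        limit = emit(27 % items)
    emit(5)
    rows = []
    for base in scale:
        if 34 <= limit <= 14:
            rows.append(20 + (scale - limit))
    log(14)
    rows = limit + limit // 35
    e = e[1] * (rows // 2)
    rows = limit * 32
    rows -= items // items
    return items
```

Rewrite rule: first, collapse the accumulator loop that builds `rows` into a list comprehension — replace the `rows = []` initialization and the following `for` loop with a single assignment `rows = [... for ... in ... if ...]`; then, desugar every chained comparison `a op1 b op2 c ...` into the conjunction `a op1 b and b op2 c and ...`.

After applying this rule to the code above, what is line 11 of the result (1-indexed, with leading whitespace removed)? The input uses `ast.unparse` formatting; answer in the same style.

log(14)

Transformed code:
def solve(base, limit):
    e = limit[scale]
    for limit in items:
        items = 8
    if scale == scale:
        scale = limit[e] % handle(limit)
    else:
        limit = emit(27 % items)
    emit(5)
    rows = [20 + (scale - limit) for base in scale if 34 <= limit and limit <= 14]
    log(14)
    rows = limit + limit // 35
    e = e[1] * (rows // 2)
    rows = limit * 32
    rows -= items // items
    return items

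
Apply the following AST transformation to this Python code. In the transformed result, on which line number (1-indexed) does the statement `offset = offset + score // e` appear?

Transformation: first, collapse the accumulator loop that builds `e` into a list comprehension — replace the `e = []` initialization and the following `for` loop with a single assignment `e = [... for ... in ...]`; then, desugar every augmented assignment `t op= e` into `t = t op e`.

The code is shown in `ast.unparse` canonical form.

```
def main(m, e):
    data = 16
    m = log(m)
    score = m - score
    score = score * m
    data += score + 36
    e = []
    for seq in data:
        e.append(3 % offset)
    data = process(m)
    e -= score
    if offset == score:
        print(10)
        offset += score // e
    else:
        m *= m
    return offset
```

12

Transformed code:
def main(m, e):
    data = 16
    m = log(m)
    score = m - score
    score = score * m
    data = data + (score + 36)
    e = [3 % offset for seq in data]
    data = process(m)
    e = e - score
    if offset == score:
        print(10)
        offset = offset + score // e
    else:
        m = m * m
    return offset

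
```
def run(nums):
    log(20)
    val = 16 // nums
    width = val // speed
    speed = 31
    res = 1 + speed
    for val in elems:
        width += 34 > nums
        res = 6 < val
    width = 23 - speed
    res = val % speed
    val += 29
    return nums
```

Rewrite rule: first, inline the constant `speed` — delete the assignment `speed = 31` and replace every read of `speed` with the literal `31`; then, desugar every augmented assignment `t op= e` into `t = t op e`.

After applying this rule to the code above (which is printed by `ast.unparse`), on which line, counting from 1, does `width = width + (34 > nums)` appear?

7

Transformed code:
def run(nums):
    log(20)
    val = 16 // nums
    width = val // 31
    res = 1 + 31
    for val in elems:
        width = width + (34 > nums)
        res = 6 < val
    width = 23 - 31
    res = val % 31
    val = val + 29
    return nums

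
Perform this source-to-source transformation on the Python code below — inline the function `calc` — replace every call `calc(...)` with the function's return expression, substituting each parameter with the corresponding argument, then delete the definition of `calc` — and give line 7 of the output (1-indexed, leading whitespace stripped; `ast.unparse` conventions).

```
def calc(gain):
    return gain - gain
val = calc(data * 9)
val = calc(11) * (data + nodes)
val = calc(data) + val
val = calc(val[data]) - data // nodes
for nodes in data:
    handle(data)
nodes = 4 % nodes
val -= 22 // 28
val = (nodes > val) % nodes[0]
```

nodes = 4 % nodes

Transformed code:
val = data * 9 - data * 9
val = (11 - 11) * (data + nodes)
val = data - data + val
val = val[data] - val[data] - data // nodes
for nodes in data:
    handle(data)
nodes = 4 % nodes
val -= 22 // 28
val = (nodes > val) % nodes[0]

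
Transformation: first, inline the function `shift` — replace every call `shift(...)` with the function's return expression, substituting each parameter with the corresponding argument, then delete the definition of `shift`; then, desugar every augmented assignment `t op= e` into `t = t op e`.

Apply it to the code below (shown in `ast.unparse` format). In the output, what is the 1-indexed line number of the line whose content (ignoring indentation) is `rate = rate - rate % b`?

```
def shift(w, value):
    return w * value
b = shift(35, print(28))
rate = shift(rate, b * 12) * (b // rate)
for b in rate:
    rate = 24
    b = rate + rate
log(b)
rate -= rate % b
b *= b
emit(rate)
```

7

Transformed code:
b = 35 * print(28)
rate = rate * (b * 12) * (b // rate)
for b in rate:
    rate = 24
    b = rate + rate
log(b)
rate = rate - rate % b
b = b * b
emit(rate)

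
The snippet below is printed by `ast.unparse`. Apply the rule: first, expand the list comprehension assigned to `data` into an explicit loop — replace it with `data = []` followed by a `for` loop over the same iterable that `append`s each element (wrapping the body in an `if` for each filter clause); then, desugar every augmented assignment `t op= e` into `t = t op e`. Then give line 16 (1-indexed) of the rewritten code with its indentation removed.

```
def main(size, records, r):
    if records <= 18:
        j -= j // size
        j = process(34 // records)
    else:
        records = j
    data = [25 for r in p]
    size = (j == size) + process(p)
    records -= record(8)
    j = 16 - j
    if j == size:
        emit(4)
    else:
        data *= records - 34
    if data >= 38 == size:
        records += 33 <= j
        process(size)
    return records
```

data = data * (records - 34)

Transformed code:
def main(size, records, r):
    if records <= 18:
        j = j - j // size
        j = process(34 // records)
    else:
        records = j
    data = []
    for r in p:
        data.append(25)
    size = (j == size) + process(p)
    records = records - record(8)
    j = 16 - j
    if j == size:
        emit(4)
    else:
        data = data * (records - 34)
    if data >= 38 == size:
        records = records + (33 <= j)
        process(size)
    return records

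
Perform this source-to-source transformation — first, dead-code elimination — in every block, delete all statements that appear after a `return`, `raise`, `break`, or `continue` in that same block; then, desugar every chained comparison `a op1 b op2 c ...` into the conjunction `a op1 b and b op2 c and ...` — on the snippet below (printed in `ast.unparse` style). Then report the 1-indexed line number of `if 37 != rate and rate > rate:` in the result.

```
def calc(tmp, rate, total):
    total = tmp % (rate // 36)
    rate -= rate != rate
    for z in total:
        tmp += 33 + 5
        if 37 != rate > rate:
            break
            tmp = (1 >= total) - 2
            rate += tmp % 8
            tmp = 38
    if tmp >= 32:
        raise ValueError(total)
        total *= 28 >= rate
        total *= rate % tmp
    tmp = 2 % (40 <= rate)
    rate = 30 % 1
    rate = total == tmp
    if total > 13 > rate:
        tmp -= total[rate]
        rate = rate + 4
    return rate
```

6

Transformed code:
def calc(tmp, rate, total):
    total = tmp % (rate // 36)
    rate -= rate != rate
    for z in total:
        tmp += 33 + 5
        if 37 != rate and rate > rate:
            break
    if tmp >= 32:
        raise ValueError(total)
    tmp = 2 % (40 <= rate)
    rate = 30 % 1
    rate = total == tmp
    if total > 13 and 13 > rate:
        tmp -= total[rate]
        rate = rate + 4
    return rate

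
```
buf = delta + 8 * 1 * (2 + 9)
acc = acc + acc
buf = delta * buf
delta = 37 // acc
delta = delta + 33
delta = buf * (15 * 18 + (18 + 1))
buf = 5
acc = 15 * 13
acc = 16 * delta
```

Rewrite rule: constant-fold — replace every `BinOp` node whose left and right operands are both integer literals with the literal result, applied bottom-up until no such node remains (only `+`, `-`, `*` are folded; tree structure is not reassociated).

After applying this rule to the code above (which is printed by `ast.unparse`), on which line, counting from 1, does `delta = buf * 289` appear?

Transformed code:
buf = delta + 88
acc = acc + acc
buf = delta * buf
delta = 37 // acc
delta = delta + 33
delta = buf * 289
buf = 5
acc = 195
acc = 16 * delta

6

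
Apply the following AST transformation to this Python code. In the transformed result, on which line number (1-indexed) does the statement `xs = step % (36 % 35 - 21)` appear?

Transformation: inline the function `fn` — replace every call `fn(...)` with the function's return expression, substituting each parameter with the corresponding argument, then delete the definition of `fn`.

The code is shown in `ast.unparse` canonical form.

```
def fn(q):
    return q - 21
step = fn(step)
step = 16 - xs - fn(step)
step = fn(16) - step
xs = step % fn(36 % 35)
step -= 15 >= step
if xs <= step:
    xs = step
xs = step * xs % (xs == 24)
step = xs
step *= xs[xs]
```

Transformed code:
step = step - 21
step = 16 - xs - (step - 21)
step = 16 - 21 - step
xs = step % (36 % 35 - 21)
step -= 15 >= step
if xs <= step:
    xs = step
xs = step * xs % (xs == 24)
step = xs
step *= xs[xs]

4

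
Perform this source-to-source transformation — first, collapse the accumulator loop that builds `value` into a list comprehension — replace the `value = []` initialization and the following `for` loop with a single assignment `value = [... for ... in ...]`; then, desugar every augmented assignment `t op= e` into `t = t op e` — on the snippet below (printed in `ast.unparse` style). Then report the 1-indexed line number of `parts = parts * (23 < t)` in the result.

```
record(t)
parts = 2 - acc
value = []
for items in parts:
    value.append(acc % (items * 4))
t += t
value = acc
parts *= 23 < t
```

Transformed code:
record(t)
parts = 2 - acc
value = [acc % (items * 4) for items in parts]
t = t + t
value = acc
parts = parts * (23 < t)

6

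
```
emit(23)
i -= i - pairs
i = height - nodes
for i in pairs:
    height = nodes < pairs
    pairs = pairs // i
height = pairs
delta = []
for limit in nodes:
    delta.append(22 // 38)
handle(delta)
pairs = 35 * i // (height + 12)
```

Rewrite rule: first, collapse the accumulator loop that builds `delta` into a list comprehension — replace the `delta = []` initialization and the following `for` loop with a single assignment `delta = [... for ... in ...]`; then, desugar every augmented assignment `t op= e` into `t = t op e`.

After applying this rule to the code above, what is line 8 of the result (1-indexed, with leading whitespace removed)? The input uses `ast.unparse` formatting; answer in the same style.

delta = [22 // 38 for limit in nodes]

Transformed code:
emit(23)
i = i - (i - pairs)
i = height - nodes
for i in pairs:
    height = nodes < pairs
    pairs = pairs // i
height = pairs
delta = [22 // 38 for limit in nodes]
handle(delta)
pairs = 35 * i // (height + 12)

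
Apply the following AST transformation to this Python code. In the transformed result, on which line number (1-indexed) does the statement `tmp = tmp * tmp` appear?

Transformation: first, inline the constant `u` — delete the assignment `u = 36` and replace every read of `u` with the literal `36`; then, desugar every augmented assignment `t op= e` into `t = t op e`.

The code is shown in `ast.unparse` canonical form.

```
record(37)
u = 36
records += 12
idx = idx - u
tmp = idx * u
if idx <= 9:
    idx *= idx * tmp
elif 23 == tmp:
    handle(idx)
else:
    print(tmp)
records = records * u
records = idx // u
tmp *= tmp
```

Transformed code:
record(37)
records = records + 12
idx = idx - 36
tmp = idx * 36
if idx <= 9:
    idx = idx * (idx * tmp)
elif 23 == tmp:
    handle(idx)
else:
    print(tmp)
records = records * 36
records = idx // 36
tmp = tmp * tmp

13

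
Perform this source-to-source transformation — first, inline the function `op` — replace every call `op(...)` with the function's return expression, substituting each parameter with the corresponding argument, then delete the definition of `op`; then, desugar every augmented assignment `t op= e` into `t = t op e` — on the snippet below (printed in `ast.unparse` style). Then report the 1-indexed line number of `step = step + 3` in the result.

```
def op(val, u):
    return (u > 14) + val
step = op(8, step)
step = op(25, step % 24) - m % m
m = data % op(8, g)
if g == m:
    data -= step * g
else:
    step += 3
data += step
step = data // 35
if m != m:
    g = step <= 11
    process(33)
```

7

Transformed code:
step = (step > 14) + 8
step = (step % 24 > 14) + 25 - m % m
m = data % ((g > 14) + 8)
if g == m:
    data = data - step * g
else:
    step = step + 3
data = data + step
step = data // 35
if m != m:
    g = step <= 11
    process(33)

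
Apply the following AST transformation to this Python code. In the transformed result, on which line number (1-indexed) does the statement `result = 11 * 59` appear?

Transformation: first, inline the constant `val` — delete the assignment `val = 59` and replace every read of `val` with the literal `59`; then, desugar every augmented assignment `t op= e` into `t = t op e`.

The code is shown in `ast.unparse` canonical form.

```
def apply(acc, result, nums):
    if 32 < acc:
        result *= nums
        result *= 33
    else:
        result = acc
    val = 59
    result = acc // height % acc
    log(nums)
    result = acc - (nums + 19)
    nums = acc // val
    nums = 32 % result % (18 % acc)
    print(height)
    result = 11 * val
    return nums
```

Transformed code:
def apply(acc, result, nums):
    if 32 < acc:
        result = result * nums
        result = result * 33
    else:
        result = acc
    result = acc // height % acc
    log(nums)
    result = acc - (nums + 19)
    nums = acc // 59
    nums = 32 % result % (18 % acc)
    print(height)
    result = 11 * 59
    return nums

13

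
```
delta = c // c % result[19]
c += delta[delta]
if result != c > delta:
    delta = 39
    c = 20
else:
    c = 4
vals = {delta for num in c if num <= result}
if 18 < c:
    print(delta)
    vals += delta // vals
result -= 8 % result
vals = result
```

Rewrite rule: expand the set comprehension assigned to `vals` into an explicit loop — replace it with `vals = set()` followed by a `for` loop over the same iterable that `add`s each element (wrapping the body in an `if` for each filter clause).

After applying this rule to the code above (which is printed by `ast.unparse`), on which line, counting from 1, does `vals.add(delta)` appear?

Transformed code:
delta = c // c % result[19]
c += delta[delta]
if result != c > delta:
    delta = 39
    c = 20
else:
    c = 4
vals = set()
for num in c:
    if num <= result:
        vals.add(delta)
if 18 < c:
    print(delta)
    vals += delta // vals
result -= 8 % result
vals = result

11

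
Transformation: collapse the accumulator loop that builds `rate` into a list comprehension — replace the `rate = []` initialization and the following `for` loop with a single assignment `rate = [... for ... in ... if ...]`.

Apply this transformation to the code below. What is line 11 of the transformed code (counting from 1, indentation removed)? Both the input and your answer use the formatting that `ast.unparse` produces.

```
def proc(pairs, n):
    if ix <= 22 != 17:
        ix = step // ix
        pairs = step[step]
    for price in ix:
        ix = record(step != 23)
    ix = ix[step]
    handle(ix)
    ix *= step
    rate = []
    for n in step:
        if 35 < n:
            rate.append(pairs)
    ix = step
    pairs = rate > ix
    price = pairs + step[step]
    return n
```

Transformed code:
def proc(pairs, n):
    if ix <= 22 != 17:
        ix = step // ix
        pairs = step[step]
    for price in ix:
        ix = record(step != 23)
    ix = ix[step]
    handle(ix)
    ix *= step
    rate = [pairs for n in step if 35 < n]
    ix = step
    pairs = rate > ix
    price = pairs + step[step]
    return n

ix = step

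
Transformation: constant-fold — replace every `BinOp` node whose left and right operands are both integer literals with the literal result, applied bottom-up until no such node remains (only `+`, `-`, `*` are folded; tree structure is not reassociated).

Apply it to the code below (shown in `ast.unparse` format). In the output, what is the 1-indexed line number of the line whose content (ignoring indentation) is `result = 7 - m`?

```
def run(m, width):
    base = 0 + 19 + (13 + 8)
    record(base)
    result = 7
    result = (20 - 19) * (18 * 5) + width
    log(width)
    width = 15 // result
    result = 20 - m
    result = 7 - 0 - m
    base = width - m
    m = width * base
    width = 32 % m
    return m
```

Transformed code:
def run(m, width):
    base = 40
    record(base)
    result = 7
    result = 90 + width
    log(width)
    width = 15 // result
    result = 20 - m
    result = 7 - m
    base = width - m
    m = width * base
    width = 32 % m
    return m

9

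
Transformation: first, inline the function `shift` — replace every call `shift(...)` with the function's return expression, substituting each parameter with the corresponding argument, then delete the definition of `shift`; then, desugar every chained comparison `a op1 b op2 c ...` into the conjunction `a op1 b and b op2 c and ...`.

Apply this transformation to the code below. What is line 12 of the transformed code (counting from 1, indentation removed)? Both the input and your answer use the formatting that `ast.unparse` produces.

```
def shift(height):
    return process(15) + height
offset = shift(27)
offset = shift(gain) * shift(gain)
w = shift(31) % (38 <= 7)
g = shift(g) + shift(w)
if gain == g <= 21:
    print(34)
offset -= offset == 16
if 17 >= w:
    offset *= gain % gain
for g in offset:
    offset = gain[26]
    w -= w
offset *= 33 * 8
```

Transformed code:
offset = process(15) + 27
offset = (process(15) + gain) * (process(15) + gain)
w = (process(15) + 31) % (38 <= 7)
g = process(15) + g + (process(15) + w)
if gain == g and g <= 21:
    print(34)
offset -= offset == 16
if 17 >= w:
    offset *= gain % gain
for g in offset:
    offset = gain[26]
    w -= w
offset *= 33 * 8

w -= w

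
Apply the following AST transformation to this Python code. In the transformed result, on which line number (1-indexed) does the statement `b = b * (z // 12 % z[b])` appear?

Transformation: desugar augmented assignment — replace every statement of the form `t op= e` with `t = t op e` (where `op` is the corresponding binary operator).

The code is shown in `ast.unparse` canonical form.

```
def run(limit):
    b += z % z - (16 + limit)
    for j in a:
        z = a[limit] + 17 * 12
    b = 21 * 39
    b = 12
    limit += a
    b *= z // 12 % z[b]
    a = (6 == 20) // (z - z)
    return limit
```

Transformed code:
def run(limit):
    b = b + (z % z - (16 + limit))
    for j in a:
        z = a[limit] + 17 * 12
    b = 21 * 39
    b = 12
    limit = limit + a
    b = b * (z // 12 % z[b])
    a = (6 == 20) // (z - z)
    return limit

8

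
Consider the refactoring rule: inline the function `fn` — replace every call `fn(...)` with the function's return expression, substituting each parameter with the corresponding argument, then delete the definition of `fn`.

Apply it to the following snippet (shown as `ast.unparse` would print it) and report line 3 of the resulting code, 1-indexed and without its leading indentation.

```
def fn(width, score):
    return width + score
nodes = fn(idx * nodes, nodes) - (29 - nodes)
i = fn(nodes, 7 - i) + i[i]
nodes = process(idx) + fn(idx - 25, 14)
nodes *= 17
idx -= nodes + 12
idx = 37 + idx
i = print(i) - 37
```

Transformed code:
nodes = idx * nodes + nodes - (29 - nodes)
i = nodes + (7 - i) + i[i]
nodes = process(idx) + (idx - 25 + 14)
nodes *= 17
idx -= nodes + 12
idx = 37 + idx
i = print(i) - 37

nodes = process(idx) + (idx - 25 + 14)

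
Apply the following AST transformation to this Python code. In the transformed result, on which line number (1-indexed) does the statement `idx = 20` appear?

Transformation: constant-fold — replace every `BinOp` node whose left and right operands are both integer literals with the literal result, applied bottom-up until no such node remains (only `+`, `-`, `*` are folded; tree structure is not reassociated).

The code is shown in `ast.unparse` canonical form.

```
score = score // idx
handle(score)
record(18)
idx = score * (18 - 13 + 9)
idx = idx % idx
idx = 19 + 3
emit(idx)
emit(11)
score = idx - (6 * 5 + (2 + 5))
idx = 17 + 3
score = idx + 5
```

10

Transformed code:
score = score // idx
handle(score)
record(18)
idx = score * 14
idx = idx % idx
idx = 22
emit(idx)
emit(11)
score = idx - 37
idx = 20
score = idx + 5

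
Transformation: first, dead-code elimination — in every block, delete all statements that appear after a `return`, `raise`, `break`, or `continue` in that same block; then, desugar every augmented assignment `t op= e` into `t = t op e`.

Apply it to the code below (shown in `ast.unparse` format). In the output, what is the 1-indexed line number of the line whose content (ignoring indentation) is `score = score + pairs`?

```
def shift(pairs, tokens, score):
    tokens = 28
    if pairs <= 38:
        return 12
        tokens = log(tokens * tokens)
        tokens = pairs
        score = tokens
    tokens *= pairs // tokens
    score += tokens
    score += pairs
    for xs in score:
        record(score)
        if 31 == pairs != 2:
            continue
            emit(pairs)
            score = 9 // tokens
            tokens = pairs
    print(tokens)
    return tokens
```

7

Transformed code:
def shift(pairs, tokens, score):
    tokens = 28
    if pairs <= 38:
        return 12
    tokens = tokens * (pairs // tokens)
    score = score + tokens
    score = score + pairs
    for xs in score:
        record(score)
        if 31 == pairs != 2:
            continue
    print(tokens)
    return tokens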